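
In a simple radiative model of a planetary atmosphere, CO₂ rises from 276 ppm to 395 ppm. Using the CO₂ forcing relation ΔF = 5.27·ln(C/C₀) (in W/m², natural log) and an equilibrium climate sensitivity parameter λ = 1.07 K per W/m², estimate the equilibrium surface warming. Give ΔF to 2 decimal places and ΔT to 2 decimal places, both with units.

CO₂: 5.27 × ln(395/276) = 5.27 × ln(1.43116) = 5.27 × 0.35849 = 1.8892 W/m².
ΔT = λ ΔF = 1.07 × 1.89 = 2.0223 K.

ΔF = 1.89 W/m²; ΔT = 2.02 K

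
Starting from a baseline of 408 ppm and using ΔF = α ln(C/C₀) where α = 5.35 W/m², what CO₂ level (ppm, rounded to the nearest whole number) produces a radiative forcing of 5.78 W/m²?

Set 5.35 ln(C/408) = 5.78, so ln(C/408) = 5.78/5.35 = 1.08037.
Then C/408 = e^1.08037 = 2.94577, giving C = 408 × 2.94577 = 1201.87 ppm.

C ≈ 1202 ppm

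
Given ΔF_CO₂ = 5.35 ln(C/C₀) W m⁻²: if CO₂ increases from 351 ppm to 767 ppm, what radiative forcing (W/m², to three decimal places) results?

ΔF = 4.182 W/m²

CO₂: 5.35 × ln(767/351) = 5.35 × ln(2.18519) = 5.35 × 0.78170 = 4.1821 W/m².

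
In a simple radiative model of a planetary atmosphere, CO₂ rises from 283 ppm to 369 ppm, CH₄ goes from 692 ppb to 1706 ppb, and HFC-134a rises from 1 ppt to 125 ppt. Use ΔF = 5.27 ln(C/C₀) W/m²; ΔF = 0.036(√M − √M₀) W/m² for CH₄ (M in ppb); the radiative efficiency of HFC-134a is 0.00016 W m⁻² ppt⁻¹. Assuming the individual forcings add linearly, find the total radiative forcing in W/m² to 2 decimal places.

ΔF = 1.96 W/m²

CO₂: 5.27 × ln(369/283) = 5.27 × ln(1.30389) = 5.27 × 0.26535 = 1.3984 W/m².
CH₄: 0.036 × (√1706 − √692) = 0.036 × (41.3038 − 26.3059) = 0.036 × 14.9979 = 0.5399 W/m².
HFC-134a: ΔF = 0.00016 × (125 − 1) = 0.00016 × 124 = 0.0198 W/m².
Total ΔF = 1.3984 + 0.5399 + 0.0198 = 1.9581 W/m².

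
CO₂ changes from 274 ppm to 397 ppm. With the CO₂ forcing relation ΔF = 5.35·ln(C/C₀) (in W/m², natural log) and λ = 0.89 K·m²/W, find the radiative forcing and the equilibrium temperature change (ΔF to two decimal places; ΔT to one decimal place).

ΔF = 1.98 W/m²; ΔT = 1.8 K

CO₂: 5.35 × ln(397/274) = 5.35 × ln(1.44891) = 5.35 × 0.37081 = 1.9838 W/m².
ΔT = λ ΔF = 0.89 × 1.98 = 1.7622 K.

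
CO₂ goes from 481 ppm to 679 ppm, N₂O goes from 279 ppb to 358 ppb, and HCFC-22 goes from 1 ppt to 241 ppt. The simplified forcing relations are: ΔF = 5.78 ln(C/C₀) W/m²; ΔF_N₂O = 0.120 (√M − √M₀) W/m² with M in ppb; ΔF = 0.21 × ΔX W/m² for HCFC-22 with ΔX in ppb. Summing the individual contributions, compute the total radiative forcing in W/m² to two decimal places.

ΔF = 2.31 W/m²

CO₂: 5.78 × ln(679/481) = 5.78 × ln(1.41164) = 5.78 × 0.34475 = 1.9927 W/m².
N₂O: 0.120 × (√358 − √279) = 0.120 × (18.9209 − 16.7033) = 0.120 × 2.2176 = 0.2661 W/m².
HCFC-22: Δ = 241 − 1 = 240 ppt = 0.240 ppb; ΔF = 0.21 × 0.240 = 0.0504 W/m².
Total ΔF = 1.9927 + 0.2661 + 0.0504 = 2.3092 W/m².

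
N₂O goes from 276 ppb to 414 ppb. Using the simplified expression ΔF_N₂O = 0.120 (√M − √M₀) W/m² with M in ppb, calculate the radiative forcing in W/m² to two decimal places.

ΔF = 0.45 W/m²

N₂O: 0.120 × (√414 − √276) = 0.120 × (20.3470 − 16.6132) = 0.120 × 3.7338 = 0.4481 W/m².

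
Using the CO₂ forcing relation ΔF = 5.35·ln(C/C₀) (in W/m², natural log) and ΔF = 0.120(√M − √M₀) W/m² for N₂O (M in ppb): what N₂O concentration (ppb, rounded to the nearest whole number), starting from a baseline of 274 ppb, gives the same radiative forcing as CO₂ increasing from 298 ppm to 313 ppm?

M ≈ 351 ppb

CO₂ forcing: 5.35 × ln(313/298) = 5.35 × 0.049110 = 0.26274 W/m².
Set 0.120(√M − √274) = 0.26274: √M = 0.26274/0.120 + √274 = 2.1895 + 16.5529 = 18.7424.
M = (18.7424)² = 351.28 ppb.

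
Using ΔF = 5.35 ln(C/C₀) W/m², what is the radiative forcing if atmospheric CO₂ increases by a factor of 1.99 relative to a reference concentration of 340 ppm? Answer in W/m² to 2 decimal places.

ΔF = 3.68 W/m²

Because the forcing depends only on the ratio C/C₀, the initial concentration does not enter.
ΔF = 5.35 × ln(1.99) = 5.35 × 0.68813 = 3.6815 W/m².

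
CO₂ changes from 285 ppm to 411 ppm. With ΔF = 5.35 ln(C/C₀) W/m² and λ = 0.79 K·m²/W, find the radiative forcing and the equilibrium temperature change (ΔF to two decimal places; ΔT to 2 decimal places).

ΔF = 1.96 W/m²; ΔT = 1.55 K

CO₂: 5.35 × ln(411/285) = 5.35 × ln(1.44211) = 5.35 × 0.36611 = 1.9587 W/m².
ΔT = λ ΔF = 0.79 × 1.96 = 1.5484 K.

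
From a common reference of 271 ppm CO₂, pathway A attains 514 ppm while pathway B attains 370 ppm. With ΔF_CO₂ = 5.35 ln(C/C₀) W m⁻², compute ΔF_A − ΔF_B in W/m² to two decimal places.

ΔF_A = 5.35 ln(514/271) = 5.35 × 0.64010 = 3.4245 W/m².
ΔF_B = 5.35 ln(370/271) = 5.35 × 0.31138 = 1.6659 W/m².
Difference: 3.4245 − 1.6659 = 1.7586 W/m².

ΔF_A − ΔF_B = 1.76 W/m²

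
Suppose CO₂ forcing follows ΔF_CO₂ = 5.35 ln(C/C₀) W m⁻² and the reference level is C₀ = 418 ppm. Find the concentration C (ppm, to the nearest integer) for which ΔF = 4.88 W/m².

Set 5.35 ln(C/418) = 4.88, so ln(C/418) = 4.88/5.35 = 0.91215.
Then C/418 = e^0.91215 = 2.48967, giving C = 418 × 2.48967 = 1040.68 ppm.

C ≈ 1041 ppm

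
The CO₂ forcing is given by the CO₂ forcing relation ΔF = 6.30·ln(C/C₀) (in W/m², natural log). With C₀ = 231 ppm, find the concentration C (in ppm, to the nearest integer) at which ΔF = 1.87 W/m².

Set 6.30 ln(C/231) = 1.87, so ln(C/231) = 1.87/6.30 = 0.29683.
Then C/231 = e^0.29683 = 1.34559, giving C = 231 × 1.34559 = 310.83 ppm.

C ≈ 311 ppm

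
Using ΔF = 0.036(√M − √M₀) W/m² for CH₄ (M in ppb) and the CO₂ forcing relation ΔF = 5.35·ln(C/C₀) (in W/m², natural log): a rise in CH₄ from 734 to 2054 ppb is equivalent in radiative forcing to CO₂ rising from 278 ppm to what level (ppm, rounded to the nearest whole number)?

C ≈ 314 ppm

CH₄ forcing: 0.036 × (√2054 − √734) = 0.036 × (45.3211 − 27.0924) = 0.036 × 18.2287 = 0.65623 W/m².
Set 5.35 ln(C/278) = 0.65623: ln(C/278) = 0.65623/5.35 = 0.12266, so C = 278 × e^0.12266 = 278 × 1.13050 = 314.28 ppm.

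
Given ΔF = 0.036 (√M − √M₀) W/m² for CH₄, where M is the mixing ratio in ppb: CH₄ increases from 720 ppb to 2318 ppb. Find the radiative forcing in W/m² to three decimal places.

CH₄: 0.036 × (√2318 − √720) = 0.036 × (48.1456 − 26.8328) = 0.036 × 21.3128 = 0.7673 W/m².

ΔF = 0.767 W/m²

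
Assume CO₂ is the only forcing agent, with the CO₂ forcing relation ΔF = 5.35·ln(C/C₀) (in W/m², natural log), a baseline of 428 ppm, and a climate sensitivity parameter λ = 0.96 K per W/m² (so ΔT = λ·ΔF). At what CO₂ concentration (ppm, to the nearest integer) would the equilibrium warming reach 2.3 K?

C ≈ 670 ppm

Required forcing: ΔF = ΔT/λ = 2.3/0.96 = 2.3958 W/m².
Then ln(C/428) = ΔF/5.35 = 2.3958/5.35 = 0.44781.
So C = 428 × e^0.44781 = 428 × 1.56488 = 669.77 ppm.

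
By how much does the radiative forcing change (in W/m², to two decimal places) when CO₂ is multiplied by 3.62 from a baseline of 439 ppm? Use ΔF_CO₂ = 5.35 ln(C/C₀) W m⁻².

ΔF = 6.88 W/m²

Because the forcing depends only on the ratio C/C₀, the initial concentration does not enter.
ΔF = 5.35 × ln(3.62) = 5.35 × 1.28647 = 6.8826 W/m².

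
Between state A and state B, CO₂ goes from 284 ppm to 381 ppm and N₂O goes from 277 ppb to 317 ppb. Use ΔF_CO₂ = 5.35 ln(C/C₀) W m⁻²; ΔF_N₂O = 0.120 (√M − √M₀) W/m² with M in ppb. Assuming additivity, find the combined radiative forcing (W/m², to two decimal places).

ΔF = 1.71 W/m²

CO₂: 5.35 × ln(381/284) = 5.35 × ln(1.34155) = 5.35 × 0.29383 = 1.5720 W/m².
N₂O: 0.120 × (√317 − √277) = 0.120 × (17.8045 − 16.6433) = 0.120 × 1.1612 = 0.1393 W/m².
Total ΔF = 1.5720 + 0.1393 = 1.7113 W/m².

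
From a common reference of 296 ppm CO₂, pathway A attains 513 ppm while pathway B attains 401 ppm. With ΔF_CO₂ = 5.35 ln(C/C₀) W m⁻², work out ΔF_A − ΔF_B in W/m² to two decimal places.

ΔF_A = 5.35 ln(513/296) = 5.35 × 0.54992 = 2.9421 W/m².
ΔF_B = 5.35 ln(401/296) = 5.35 × 0.30360 = 1.6243 W/m².
Difference: 2.9421 − 1.6243 = 1.3178 W/m².
(Equivalently, ΔF_A − ΔF_B = 5.35 ln(513/401) = 5.35 × 0.24631 = 1.3178 W/m².)

ΔF_A − ΔF_B = 1.32 W/m²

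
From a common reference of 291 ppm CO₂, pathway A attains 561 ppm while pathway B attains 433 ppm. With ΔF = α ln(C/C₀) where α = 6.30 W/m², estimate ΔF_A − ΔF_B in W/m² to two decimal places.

ΔF_A − ΔF_B = 1.63 W/m²

ΔF_A = 6.30 ln(561/291) = 6.30 × 0.65640 = 4.1353 W/m².
ΔF_B = 6.30 ln(433/291) = 6.30 × 0.39741 = 2.5037 W/m².
Difference: 4.1353 − 2.5037 = 1.6316 W/m².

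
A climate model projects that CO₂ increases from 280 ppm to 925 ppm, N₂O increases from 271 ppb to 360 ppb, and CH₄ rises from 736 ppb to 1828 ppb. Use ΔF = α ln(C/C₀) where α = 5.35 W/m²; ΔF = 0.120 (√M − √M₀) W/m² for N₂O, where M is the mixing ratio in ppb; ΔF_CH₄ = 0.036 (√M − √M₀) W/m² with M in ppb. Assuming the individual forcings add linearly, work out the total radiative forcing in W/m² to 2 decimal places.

ΔF = 7.26 W/m²

CO₂: 5.35 × ln(925/280) = 5.35 × ln(3.30357) = 5.35 × 1.19500 = 6.3933 W/m².
N₂O: 0.120 × (√360 − √271) = 0.120 × (18.9737 − 16.4621) = 0.120 × 2.5116 = 0.3014 W/m².
CH₄: 0.036 × (√1828 − √736) = 0.036 × (42.7551 − 27.1293) = 0.036 × 15.6258 = 0.5625 W/m².
Total ΔF = 6.3933 + 0.3014 + 0.5625 = 7.2572 W/m².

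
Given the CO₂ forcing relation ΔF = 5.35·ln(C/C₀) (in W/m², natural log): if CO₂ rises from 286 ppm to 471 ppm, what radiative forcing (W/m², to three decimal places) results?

CO₂: 5.35 × ln(471/286) = 5.35 × ln(1.64685) = 5.35 × 0.49886 = 2.6689 W/m².

ΔF = 2.669 W/m²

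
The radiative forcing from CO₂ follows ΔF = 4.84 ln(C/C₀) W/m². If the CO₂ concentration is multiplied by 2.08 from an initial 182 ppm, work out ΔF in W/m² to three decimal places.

ΔF = 3.545 W/m²

ΔF = 4.84 × ln(2.08) = 4.84 × 0.73237 = 3.5447 W/m².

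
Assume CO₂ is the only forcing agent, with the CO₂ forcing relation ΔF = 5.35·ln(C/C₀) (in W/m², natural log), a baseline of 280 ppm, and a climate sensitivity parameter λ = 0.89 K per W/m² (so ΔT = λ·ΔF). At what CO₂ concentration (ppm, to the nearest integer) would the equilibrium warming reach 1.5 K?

Required forcing: ΔF = ΔT/λ = 1.5/0.89 = 1.6854 W/m².
Then ln(C/280) = ΔF/5.35 = 1.6854/5.35 = 0.31503.
So C = 280 × e^0.31503 = 280 × 1.37030 = 383.68 ppm.

C ≈ 384 ppm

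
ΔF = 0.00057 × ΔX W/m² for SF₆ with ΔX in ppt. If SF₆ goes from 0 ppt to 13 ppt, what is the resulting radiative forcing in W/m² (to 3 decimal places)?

SF₆: ΔF = 0.00057 × (13 − 0) = 0.00057 × 13 = 0.0074 W/m².

ΔF = 0.007 W/m²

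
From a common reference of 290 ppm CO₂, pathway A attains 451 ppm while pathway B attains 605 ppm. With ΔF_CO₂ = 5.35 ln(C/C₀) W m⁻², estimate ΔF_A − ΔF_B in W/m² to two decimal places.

ΔF_A = 5.35 ln(451/290) = 5.35 × 0.44159 = 2.3625 W/m².
ΔF_B = 5.35 ln(605/290) = 5.35 × 0.73535 = 3.9341 W/m².
Difference: 2.3625 − 3.9341 = -1.5716 W/m².
(Equivalently, ΔF_A − ΔF_B = 5.35 ln(451/605) = 5.35 × -0.29376 = -1.5716 W/m².)

ΔF_A − ΔF_B = -1.57 W/m²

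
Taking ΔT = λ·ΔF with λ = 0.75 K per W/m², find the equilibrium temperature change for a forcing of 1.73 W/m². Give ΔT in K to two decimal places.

ΔT = 1.30 K

ΔT = λ ΔF = 0.75 × 1.73 = 1.2975 K.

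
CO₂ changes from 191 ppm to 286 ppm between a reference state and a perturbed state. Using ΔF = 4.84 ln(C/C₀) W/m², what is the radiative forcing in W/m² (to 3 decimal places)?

CO₂ absorption bands are partially saturated, so forcing scales with the logarithm of the concentration ratio.
CO₂: 4.84 × ln(286/191) = 4.84 × ln(1.49738) = 4.84 × 0.40372 = 1.9540 W/m².

ΔF = 1.954 W/m²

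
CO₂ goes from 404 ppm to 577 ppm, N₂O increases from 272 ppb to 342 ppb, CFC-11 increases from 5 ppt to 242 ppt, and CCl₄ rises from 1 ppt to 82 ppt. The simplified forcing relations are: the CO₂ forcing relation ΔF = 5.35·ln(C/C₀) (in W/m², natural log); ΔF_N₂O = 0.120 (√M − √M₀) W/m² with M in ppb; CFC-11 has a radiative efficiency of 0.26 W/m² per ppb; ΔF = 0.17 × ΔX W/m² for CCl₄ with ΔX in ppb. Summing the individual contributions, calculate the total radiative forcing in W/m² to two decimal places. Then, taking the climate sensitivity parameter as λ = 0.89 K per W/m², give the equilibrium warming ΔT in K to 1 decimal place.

CO₂: 5.35 × ln(577/404) = 5.35 × ln(1.42822) = 5.35 × 0.35643 = 1.9069 W/m².
N₂O: 0.120 × (√342 − √272) = 0.120 × (18.4932 − 16.4924) = 0.120 × 2.0008 = 0.2401 W/m².
CFC-11: Δ = 242 − 5 = 237 ppt = 0.237 ppb; ΔF = 0.26 × 0.237 = 0.0616 W/m².
CCl₄: Δ = 82 − 1 = 81 ppt = 0.081 ppb; ΔF = 0.17 × 0.081 = 0.0138 W/m².
Total ΔF = 1.9069 + 0.2401 + 0.0616 + 0.0138 = 2.2224 W/m².
ΔT = λ ΔF = 0.89 × 2.22 = 1.9758 K.

ΔF = 2.22 W/m²; ΔT = 2.0 K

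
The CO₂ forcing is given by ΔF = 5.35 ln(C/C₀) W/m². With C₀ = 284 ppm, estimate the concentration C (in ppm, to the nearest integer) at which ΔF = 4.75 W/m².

C ≈ 690 ppm

Set 5.35 ln(C/284) = 4.75, so ln(C/284) = 4.75/5.35 = 0.88785.
Then C/284 = e^0.88785 = 2.42990, giving C = 284 × 2.42990 = 690.09 ppm.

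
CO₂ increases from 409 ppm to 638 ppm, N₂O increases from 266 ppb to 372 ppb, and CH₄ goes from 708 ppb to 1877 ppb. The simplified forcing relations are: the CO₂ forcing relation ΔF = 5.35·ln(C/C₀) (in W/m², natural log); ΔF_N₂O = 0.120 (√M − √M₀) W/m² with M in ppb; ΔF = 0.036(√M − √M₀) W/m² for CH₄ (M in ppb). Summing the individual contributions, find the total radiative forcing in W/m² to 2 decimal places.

CO₂: 5.35 × ln(638/409) = 5.35 × ln(1.55990) = 5.35 × 0.44462 = 2.3787 W/m².
N₂O: 0.120 × (√372 − √266) = 0.120 × (19.2873 − 16.3095) = 0.120 × 2.9778 = 0.3573 W/m².
CH₄: 0.036 × (√1877 − √708) = 0.036 × (43.3244 − 26.6083) = 0.036 × 16.7161 = 0.6018 W/m².
Total ΔF = 2.3787 + 0.3573 + 0.6018 = 3.3378 W/m².

ΔF = 3.34 W/m²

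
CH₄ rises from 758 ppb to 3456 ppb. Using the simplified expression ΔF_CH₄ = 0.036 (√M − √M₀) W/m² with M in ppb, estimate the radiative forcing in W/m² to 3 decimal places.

CH₄: 0.036 × (√3456 − √758) = 0.036 × (58.7878 − 27.5318) = 0.036 × 31.2560 = 1.1252 W/m².

ΔF = 1.125 W/m²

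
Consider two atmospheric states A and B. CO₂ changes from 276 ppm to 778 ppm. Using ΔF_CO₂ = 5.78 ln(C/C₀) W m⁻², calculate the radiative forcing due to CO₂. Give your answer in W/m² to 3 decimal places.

ΔF = 5.990 W/m²

CO₂ absorption bands are partially saturated, so forcing scales with the logarithm of the concentration ratio.
CO₂: 5.78 × ln(778/276) = 5.78 × ln(2.81884) = 5.78 × 1.03633 = 5.9900 W/m².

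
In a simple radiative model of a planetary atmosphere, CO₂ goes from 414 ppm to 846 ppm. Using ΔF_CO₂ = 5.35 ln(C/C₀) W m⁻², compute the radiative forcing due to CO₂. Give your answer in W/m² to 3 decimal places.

ΔF = 3.823 W/m²

CO₂: 5.35 × ln(846/414) = 5.35 × ln(2.04348) = 5.35 × 0.71465 = 3.8234 W/m².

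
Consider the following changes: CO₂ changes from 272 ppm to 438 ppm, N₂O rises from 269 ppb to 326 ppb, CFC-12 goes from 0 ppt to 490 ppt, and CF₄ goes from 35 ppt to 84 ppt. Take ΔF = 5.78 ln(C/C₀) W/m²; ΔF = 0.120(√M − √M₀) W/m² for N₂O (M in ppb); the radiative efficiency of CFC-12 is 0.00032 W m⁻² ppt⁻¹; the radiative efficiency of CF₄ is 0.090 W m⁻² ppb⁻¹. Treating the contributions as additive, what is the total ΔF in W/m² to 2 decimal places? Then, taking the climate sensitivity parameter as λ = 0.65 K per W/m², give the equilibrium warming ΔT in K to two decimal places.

CO₂: 5.78 × ln(438/272) = 5.78 × ln(1.61029) = 5.78 × 0.47641 = 2.7536 W/m².
N₂O: 0.120 × (√326 − √269) = 0.120 × (18.0555 − 16.4012) = 0.120 × 1.6543 = 0.1985 W/m².
CFC-12: ΔF = 0.00032 × (490 − 0) = 0.00032 × 490 = 0.1568 W/m².
CF₄: Δ = 84 − 35 = 49 ppt = 0.049 ppb; ΔF = 0.090 × 0.049 = 0.0044 W/m².
Total ΔF = 2.7536 + 0.1985 + 0.1568 + 0.0044 = 3.1133 W/m².
ΔT = λ ΔF = 0.65 × 3.11 = 2.0215 K.

ΔF = 3.11 W/m²; ΔT = 2.02 K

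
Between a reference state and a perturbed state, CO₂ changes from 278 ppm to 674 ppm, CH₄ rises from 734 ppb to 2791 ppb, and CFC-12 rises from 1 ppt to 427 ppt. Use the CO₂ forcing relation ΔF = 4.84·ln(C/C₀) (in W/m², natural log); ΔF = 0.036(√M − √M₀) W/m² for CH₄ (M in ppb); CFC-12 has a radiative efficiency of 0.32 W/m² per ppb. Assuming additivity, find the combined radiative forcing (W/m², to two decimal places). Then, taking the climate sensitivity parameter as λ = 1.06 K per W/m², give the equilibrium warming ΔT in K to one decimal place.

CO₂: 4.84 × ln(674/278) = 4.84 × ln(2.42446) = 4.84 × 0.88561 = 4.2864 W/m².
CH₄: 0.036 × (√2791 − √734) = 0.036 × (52.8299 − 27.0924) = 0.036 × 25.7375 = 0.9266 W/m².
CFC-12: Δ = 427 − 1 = 426 ppt = 0.426 ppb; ΔF = 0.32 × 0.426 = 0.1363 W/m².
Total ΔF = 4.2864 + 0.9266 + 0.1363 = 5.3493 W/m².
ΔT = λ ΔF = 1.06 × 5.35 = 5.6710 K.

ΔF = 5.35 W/m²; ΔT = 5.7 K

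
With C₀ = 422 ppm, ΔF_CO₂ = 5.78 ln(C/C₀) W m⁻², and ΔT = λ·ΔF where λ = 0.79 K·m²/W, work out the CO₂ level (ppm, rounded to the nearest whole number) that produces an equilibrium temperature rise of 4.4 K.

C ≈ 1106 ppm

Required forcing: ΔF = ΔT/λ = 4.4/0.79 = 5.5696 W/m².
Then ln(C/422) = ΔF/5.78 = 5.5696/5.78 = 0.96360.
So C = 422 × e^0.96360 = 422 × 2.62112 = 1106.11 ppm.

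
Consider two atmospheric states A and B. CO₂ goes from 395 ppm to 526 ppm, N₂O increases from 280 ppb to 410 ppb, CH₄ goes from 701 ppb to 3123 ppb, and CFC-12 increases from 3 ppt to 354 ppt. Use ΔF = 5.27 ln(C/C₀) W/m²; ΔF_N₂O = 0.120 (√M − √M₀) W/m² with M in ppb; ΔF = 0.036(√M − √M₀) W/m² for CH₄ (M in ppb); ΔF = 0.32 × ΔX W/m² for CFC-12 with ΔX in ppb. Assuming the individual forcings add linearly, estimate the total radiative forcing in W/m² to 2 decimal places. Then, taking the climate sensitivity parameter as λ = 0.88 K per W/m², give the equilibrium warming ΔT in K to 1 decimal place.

CO₂: 5.27 × ln(526/395) = 5.27 × ln(1.33165) = 5.27 × 0.28642 = 1.5094 W/m².
N₂O: 0.120 × (√410 − √280) = 0.120 × (20.2485 − 16.7332) = 0.120 × 3.5153 = 0.4218 W/m².
CH₄: 0.036 × (√3123 − √701) = 0.036 × (55.8838 − 26.4764) = 0.036 × 29.4074 = 1.0587 W/m².
CFC-12: Δ = 354 − 3 = 351 ppt = 0.351 ppb; ΔF = 0.32 × 0.351 = 0.1123 W/m².
Total ΔF = 1.5094 + 0.4218 + 1.0587 + 0.1123 = 3.1022 W/m².
ΔT = λ ΔF = 0.88 × 3.10 = 2.7280 K.

ΔF = 3.10 W/m²; ΔT = 2.7 K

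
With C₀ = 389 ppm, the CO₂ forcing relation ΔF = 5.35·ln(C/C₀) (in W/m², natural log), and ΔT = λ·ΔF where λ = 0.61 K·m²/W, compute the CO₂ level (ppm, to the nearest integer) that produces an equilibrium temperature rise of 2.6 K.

C ≈ 863 ppm

Required forcing: ΔF = ΔT/λ = 2.6/0.61 = 4.2623 W/m².
Then ln(C/389) = ΔF/5.35 = 4.2623/5.35 = 0.79669.
So C = 389 × e^0.79669 = 389 × 2.21819 = 862.88 ppm.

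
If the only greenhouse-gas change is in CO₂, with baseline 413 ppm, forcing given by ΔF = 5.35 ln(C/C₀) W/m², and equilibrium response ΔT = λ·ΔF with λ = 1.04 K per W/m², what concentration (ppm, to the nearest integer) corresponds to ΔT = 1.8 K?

C ≈ 571 ppm

Required forcing: ΔF = ΔT/λ = 1.8/1.04 = 1.7308 W/m².
Then ln(C/413) = ΔF/5.35 = 1.7308/5.35 = 0.32351.
So C = 413 × e^0.32351 = 413 × 1.38197 = 570.75 ppm.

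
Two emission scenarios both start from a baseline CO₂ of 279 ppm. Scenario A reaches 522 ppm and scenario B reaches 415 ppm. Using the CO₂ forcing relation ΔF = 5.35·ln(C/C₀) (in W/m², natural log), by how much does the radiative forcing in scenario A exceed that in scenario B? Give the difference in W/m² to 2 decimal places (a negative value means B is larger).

ΔF_A − ΔF_B = 1.23 W/m²

ΔF_A = 5.35 ln(522/279) = 5.35 × 0.62646 = 3.3516 W/m².
ΔF_B = 5.35 ln(415/279) = 5.35 × 0.39707 = 2.1243 W/m².
Difference: 3.3516 − 2.1243 = 1.2273 W/m².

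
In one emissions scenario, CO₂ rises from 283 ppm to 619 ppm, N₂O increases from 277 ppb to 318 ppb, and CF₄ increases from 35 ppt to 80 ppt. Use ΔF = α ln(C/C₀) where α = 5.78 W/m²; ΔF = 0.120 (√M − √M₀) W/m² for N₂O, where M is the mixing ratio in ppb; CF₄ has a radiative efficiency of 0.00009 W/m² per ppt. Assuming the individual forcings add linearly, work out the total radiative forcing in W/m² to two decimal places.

CO₂: 5.78 × ln(619/283) = 5.78 × ln(2.18728) = 5.78 × 0.78266 = 4.5238 W/m².
N₂O: 0.120 × (√318 − √277) = 0.120 × (17.8326 − 16.6433) = 0.120 × 1.1893 = 0.1427 W/m².
CF₄: ΔF = 0.00009 × (80 − 35) = 0.00009 × 45 = 0.0041 W/m².
Total ΔF = 4.5238 + 0.1427 + 0.0041 = 4.6706 W/m².

ΔF = 4.67 W/m²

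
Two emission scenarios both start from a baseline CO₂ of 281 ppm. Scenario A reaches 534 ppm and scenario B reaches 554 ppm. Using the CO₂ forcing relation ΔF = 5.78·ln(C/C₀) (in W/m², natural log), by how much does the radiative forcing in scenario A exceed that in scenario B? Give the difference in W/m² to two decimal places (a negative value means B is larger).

ΔF_A = 5.78 ln(534/281) = 5.78 × 0.64204 = 3.7110 W/m².
ΔF_B = 5.78 ln(554/281) = 5.78 × 0.67881 = 3.9235 W/m².
Difference: 3.7110 − 3.9235 = -0.2125 W/m².

ΔF_A − ΔF_B = -0.21 W/m²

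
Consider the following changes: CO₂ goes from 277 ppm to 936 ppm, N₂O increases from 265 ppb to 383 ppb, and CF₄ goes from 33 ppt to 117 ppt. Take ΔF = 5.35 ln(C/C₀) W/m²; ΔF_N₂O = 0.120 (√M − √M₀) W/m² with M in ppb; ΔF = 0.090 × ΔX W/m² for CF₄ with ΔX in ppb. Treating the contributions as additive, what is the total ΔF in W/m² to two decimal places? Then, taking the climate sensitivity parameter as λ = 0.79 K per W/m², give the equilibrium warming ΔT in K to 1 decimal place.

ΔF = 6.92 W/m²; ΔT = 5.5 K

CO₂: 5.35 × ln(936/277) = 5.35 × ln(3.37906) = 5.35 × 1.21760 = 6.5142 W/m².
N₂O: 0.120 × (√383 − √265) = 0.120 × (19.5704 − 16.2788) = 0.120 × 3.2916 = 0.3950 W/m².
CF₄: Δ = 117 − 33 = 84 ppt = 0.084 ppb; ΔF = 0.090 × 0.084 = 0.0076 W/m².
Total ΔF = 6.5142 + 0.3950 + 0.0076 = 6.9168 W/m².
ΔT = λ ΔF = 0.79 × 6.92 = 5.4668 K.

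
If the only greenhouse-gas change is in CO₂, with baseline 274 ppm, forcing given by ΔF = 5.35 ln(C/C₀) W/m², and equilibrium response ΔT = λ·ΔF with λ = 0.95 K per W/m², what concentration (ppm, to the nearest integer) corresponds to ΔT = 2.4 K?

C ≈ 439 ppm

Required forcing: ΔF = ΔT/λ = 2.4/0.95 = 2.5263 W/m².
Then ln(C/274) = ΔF/5.35 = 2.5263/5.35 = 0.47221.
So C = 274 × e^0.47221 = 274 × 1.60353 = 439.37 ppm.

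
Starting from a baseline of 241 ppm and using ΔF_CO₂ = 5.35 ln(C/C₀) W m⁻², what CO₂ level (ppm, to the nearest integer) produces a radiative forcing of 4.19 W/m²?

Set 5.35 ln(C/241) = 4.19, so ln(C/241) = 4.19/5.35 = 0.78318.
Then C/241 = e^0.78318 = 2.18842, giving C = 241 × 2.18842 = 527.41 ppm.

C ≈ 527 ppm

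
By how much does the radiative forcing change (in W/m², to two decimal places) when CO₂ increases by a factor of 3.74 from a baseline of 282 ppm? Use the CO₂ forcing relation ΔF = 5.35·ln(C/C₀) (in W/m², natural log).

Because the forcing depends only on the ratio C/C₀, the initial concentration does not enter.
ΔF = 5.35 × ln(3.74) = 5.35 × 1.31909 = 7.0571 W/m².

ΔF = 7.06 W/m²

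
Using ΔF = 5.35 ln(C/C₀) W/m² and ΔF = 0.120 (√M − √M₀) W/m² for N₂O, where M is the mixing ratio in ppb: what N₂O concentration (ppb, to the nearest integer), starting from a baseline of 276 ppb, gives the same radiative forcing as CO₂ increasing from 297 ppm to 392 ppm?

CO₂ forcing: 5.35 × ln(392/297) = 5.35 × 0.277530 = 1.48479 W/m².
Set 0.120(√M − √276) = 1.48479: √M = 1.48479/0.120 + √276 = 12.3733 + 16.6132 = 28.9865.
M = (28.9865)² = 840.22 ppb.

M ≈ 840 ppb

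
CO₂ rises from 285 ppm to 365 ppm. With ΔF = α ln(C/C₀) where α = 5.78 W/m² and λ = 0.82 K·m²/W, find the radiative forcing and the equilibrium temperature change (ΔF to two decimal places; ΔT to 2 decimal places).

CO₂: 5.78 × ln(365/285) = 5.78 × ln(1.28070) = 5.78 × 0.24741 = 1.4300 W/m².
ΔT = λ ΔF = 0.82 × 1.43 = 1.1726 K.

ΔF = 1.43 W/m²; ΔT = 1.17 K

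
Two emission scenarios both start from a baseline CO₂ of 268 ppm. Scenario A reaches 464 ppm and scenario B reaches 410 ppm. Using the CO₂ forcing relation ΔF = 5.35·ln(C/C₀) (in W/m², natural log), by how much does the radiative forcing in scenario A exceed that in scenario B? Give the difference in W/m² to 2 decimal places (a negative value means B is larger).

ΔF_A − ΔF_B = 0.66 W/m²

ΔF_A = 5.35 ln(464/268) = 5.35 × 0.54890 = 2.9366 W/m².
ΔF_B = 5.35 ln(410/268) = 5.35 × 0.42517 = 2.2747 W/m².
Difference: 2.9366 − 2.2747 = 0.6619 W/m².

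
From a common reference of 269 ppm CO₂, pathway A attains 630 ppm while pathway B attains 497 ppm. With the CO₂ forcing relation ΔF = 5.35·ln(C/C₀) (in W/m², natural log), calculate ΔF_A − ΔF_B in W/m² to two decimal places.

ΔF_A − ΔF_B = 1.27 W/m²

ΔF_A = 5.35 ln(630/269) = 5.35 × 0.85101 = 4.5529 W/m².
ΔF_B = 5.35 ln(497/269) = 5.35 × 0.61388 = 3.2843 W/m².
Difference: 4.5529 − 3.2843 = 1.2686 W/m².
(Equivalently, ΔF_A − ΔF_B = 5.35 ln(630/497) = 5.35 × 0.23713 = 1.2686 W/m².)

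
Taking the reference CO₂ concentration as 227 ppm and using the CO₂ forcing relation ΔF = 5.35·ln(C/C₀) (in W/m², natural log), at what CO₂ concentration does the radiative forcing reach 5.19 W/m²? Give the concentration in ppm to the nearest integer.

C ≈ 599 ppm

Set 5.35 ln(C/227) = 5.19, so ln(C/227) = 5.19/5.35 = 0.97009.
Then C/227 = e^0.97009 = 2.63818, giving C = 227 × 2.63818 = 598.87 ppm.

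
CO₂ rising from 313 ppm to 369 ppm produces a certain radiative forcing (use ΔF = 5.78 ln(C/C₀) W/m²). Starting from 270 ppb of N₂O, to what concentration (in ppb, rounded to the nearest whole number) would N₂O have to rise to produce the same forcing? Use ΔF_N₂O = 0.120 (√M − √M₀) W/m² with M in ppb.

CO₂ forcing: 5.78 × ln(369/313) = 5.78 × 0.164593 = 0.95135 W/m².
Set 0.120(√M − √270) = 0.95135: √M = 0.95135/0.120 + √270 = 7.9279 + 16.4317 = 24.3596.
M = (24.3596)² = 593.39 ppb.

M ≈ 593 ppb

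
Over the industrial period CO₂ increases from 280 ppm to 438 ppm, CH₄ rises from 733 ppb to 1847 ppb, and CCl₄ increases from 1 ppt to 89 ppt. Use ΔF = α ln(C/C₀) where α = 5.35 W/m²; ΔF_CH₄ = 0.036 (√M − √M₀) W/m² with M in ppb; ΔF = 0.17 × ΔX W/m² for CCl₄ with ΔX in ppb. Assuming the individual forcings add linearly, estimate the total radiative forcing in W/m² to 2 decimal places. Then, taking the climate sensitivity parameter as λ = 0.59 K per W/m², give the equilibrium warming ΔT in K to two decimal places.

ΔF = 2.98 W/m²; ΔT = 1.76 K

CO₂: 5.35 × ln(438/280) = 5.35 × ln(1.56429) = 5.35 × 0.44743 = 2.3938 W/m².
CH₄: 0.036 × (√1847 − √733) = 0.036 × (42.9767 − 27.0740) = 0.036 × 15.9027 = 0.5725 W/m².
CCl₄: Δ = 89 − 1 = 88 ppt = 0.088 ppb; ΔF = 0.17 × 0.088 = 0.0150 W/m².
Total ΔF = 2.3938 + 0.5725 + 0.0150 = 2.9813 W/m².
ΔT = λ ΔF = 0.59 × 2.98 = 1.7582 K.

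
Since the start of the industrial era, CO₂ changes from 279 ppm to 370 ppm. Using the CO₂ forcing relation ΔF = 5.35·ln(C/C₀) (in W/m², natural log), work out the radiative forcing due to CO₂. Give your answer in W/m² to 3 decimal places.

ΔF = 1.510 W/m²

CO₂: 5.35 × ln(370/279) = 5.35 × ln(1.32616) = 5.35 × 0.28229 = 1.5103 W/m².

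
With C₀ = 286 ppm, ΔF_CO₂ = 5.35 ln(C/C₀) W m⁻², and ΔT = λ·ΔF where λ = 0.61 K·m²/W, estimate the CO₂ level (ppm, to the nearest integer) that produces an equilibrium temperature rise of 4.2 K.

C ≈ 1036 ppm

Required forcing: ΔF = ΔT/λ = 4.2/0.61 = 6.8852 W/m².
Then ln(C/286) = ΔF/5.35 = 6.8852/5.35 = 1.28695.
So C = 286 × e^1.28695 = 286 × 3.62172 = 1035.81 ppm.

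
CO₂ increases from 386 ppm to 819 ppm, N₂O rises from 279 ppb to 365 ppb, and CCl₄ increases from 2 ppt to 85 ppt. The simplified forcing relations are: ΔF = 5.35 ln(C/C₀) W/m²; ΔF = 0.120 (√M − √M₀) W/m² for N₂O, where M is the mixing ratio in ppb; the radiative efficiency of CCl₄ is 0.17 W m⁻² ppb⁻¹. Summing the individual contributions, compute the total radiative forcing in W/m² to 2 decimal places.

CO₂: 5.35 × ln(819/386) = 5.35 × ln(2.12176) = 5.35 × 0.75225 = 4.0245 W/m².
N₂O: 0.120 × (√365 − √279) = 0.120 × (19.1050 − 16.7033) = 0.120 × 2.4017 = 0.2882 W/m².
CCl₄: Δ = 85 − 2 = 83 ppt = 0.083 ppb; ΔF = 0.17 × 0.083 = 0.0141 W/m².
Total ΔF = 4.0245 + 0.2882 + 0.0141 = 4.3268 W/m².

ΔF = 4.33 W/m²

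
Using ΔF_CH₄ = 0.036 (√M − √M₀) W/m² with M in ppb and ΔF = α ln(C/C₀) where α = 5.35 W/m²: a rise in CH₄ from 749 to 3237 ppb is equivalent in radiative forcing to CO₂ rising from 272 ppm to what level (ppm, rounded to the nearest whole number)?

CH₄ forcing: 0.036 × (√3237 − √749) = 0.036 × (56.8946 − 27.3679) = 0.036 × 29.5267 = 1.06296 W/m².
Set 5.35 ln(C/272) = 1.06296: ln(C/272) = 1.06296/5.35 = 0.19868, so C = 272 × e^0.19868 = 272 × 1.21979 = 331.78 ppm.

C ≈ 332 ppm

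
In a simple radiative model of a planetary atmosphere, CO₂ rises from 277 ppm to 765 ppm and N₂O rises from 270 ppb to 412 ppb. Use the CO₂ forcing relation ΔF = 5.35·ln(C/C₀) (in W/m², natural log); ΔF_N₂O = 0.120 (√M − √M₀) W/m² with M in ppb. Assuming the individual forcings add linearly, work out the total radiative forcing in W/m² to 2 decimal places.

CO₂: 5.35 × ln(765/277) = 5.35 × ln(2.76173) = 5.35 × 1.01586 = 5.4349 W/m².
N₂O: 0.120 × (√412 − √270) = 0.120 × (20.2978 − 16.4317) = 0.120 × 3.8661 = 0.4639 W/m².
Total ΔF = 5.4349 + 0.4639 = 5.8988 W/m².

ΔF = 5.90 W/m²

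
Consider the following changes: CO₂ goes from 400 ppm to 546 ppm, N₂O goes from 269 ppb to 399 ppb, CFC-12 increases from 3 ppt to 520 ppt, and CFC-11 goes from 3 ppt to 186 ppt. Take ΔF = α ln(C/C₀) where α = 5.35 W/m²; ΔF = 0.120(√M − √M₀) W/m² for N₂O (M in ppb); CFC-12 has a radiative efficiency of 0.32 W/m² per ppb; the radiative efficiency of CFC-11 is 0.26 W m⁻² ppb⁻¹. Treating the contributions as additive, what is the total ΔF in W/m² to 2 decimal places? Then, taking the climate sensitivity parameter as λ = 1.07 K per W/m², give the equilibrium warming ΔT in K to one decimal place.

ΔF = 2.31 W/m²; ΔT = 2.5 K

CO₂: 5.35 × ln(546/400) = 5.35 × ln(1.36500) = 5.35 × 0.31115 = 1.6647 W/m².
N₂O: 0.120 × (√399 − √269) = 0.120 × (19.9750 − 16.4012) = 0.120 × 3.5738 = 0.4289 W/m².
CFC-12: Δ = 520 − 3 = 517 ppt = 0.517 ppb; ΔF = 0.32 × 0.517 = 0.1654 W/m².
CFC-11: Δ = 186 − 3 = 183 ppt = 0.183 ppb; ΔF = 0.26 × 0.183 = 0.0476 W/m².
Total ΔF = 1.6647 + 0.4289 + 0.1654 + 0.0476 = 2.3066 W/m².
ΔT = λ ΔF = 1.07 × 2.31 = 2.4717 K.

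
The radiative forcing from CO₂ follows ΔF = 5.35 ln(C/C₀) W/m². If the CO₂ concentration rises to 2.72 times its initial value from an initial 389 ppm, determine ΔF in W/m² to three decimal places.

ΔF = 5.353 W/m²

Because the forcing depends only on the ratio C/C₀, the initial concentration does not enter.
ΔF = 5.35 × ln(2.72) = 5.35 × 1.00063 = 5.3534 W/m².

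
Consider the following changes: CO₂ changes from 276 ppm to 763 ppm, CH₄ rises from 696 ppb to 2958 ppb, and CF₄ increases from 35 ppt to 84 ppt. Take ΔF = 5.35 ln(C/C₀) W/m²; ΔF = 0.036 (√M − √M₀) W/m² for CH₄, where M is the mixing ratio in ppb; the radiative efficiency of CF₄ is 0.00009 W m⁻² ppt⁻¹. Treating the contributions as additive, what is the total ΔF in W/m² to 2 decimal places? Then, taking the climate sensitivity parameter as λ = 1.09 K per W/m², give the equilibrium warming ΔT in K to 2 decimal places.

ΔF = 6.45 W/m²; ΔT = 7.03 K

CO₂: 5.35 × ln(763/276) = 5.35 × ln(2.76449) = 5.35 × 1.01686 = 5.4402 W/m².
CH₄: 0.036 × (√2958 − √696) = 0.036 × (54.3875 − 26.3818) = 0.036 × 28.0057 = 1.0082 W/m².
CF₄: ΔF = 0.00009 × (84 − 35) = 0.00009 × 49 = 0.0044 W/m².
Total ΔF = 5.4402 + 1.0082 + 0.0044 = 6.4528 W/m².
ΔT = λ ΔF = 1.09 × 6.45 = 7.0305 K.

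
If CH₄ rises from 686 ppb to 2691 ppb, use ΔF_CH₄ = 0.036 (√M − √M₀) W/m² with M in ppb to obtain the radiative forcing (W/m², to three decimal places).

CH₄: 0.036 × (√2691 − √686) = 0.036 × (51.8748 − 26.1916) = 0.036 × 25.6832 = 0.9246 W/m².

ΔF = 0.925 W/m²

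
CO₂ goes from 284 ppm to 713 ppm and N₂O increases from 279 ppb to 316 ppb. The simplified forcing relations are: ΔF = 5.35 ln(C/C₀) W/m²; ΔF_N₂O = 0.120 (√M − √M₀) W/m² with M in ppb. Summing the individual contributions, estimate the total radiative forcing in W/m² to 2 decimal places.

CO₂: 5.35 × ln(713/284) = 5.35 × ln(2.51056) = 5.35 × 0.92051 = 4.9247 W/m².
N₂O: 0.120 × (√316 − √279) = 0.120 × (17.7764 − 16.7033) = 0.120 × 1.0731 = 0.1288 W/m².
Total ΔF = 4.9247 + 0.1288 = 5.0535 W/m².

ΔF = 5.05 W/m²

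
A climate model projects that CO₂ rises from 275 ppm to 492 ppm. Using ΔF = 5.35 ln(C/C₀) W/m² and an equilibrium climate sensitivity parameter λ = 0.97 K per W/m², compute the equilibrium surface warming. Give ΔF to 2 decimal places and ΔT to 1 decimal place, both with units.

ΔF = 3.11 W/m²; ΔT = 3.0 K

CO₂: 5.35 × ln(492/275) = 5.35 × ln(1.78909) = 5.35 × 0.58171 = 3.1121 W/m².
ΔT = λ ΔF = 0.97 × 3.11 = 3.0167 K.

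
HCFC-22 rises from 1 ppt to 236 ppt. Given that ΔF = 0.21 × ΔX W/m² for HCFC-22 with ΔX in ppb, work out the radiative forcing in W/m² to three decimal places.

HCFC-22: Δ = 236 − 1 = 235 ppt = 0.235 ppb; ΔF = 0.21 × 0.235 = 0.0494 W/m².

ΔF = 0.049 W/m²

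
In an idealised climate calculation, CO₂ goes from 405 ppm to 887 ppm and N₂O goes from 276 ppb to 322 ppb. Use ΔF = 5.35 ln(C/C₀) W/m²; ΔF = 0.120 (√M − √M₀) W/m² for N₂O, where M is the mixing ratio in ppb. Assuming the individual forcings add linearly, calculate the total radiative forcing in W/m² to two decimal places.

CO₂: 5.35 × ln(887/405) = 5.35 × ln(2.19012) = 5.35 × 0.78396 = 4.1942 W/m².
N₂O: 0.120 × (√322 − √276) = 0.120 × (17.9444 − 16.6132) = 0.120 × 1.3312 = 0.1597 W/m².
Total ΔF = 4.1942 + 0.1597 = 4.3539 W/m².

ΔF = 4.35 W/m²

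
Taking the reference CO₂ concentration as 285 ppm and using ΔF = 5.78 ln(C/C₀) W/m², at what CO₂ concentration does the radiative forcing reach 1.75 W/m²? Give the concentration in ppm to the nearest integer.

C ≈ 386 ppm

Set 5.78 ln(C/285) = 1.75, so ln(C/285) = 1.75/5.78 = 0.30277.
Then C/285 = e^0.30277 = 1.35360, giving C = 285 × 1.35360 = 385.78 ppm.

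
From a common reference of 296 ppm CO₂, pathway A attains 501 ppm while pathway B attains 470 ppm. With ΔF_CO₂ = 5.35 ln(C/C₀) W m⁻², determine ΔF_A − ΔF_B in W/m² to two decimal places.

ΔF_A − ΔF_B = 0.34 W/m²

ΔF_A = 5.35 ln(501/296) = 5.35 × 0.52625 = 2.8154 W/m².
ΔF_B = 5.35 ln(470/296) = 5.35 × 0.46237 = 2.4737 W/m².
Difference: 2.8154 − 2.4737 = 0.3417 W/m².
(Equivalently, ΔF_A − ΔF_B = 5.35 ln(501/470) = 5.35 × 0.06387 = 0.3417 W/m².)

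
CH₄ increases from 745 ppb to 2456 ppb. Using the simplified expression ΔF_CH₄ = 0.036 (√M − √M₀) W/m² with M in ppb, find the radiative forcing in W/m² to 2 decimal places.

CH₄: 0.036 × (√2456 − √745) = 0.036 × (49.5580 − 27.2947) = 0.036 × 22.2633 = 0.8015 W/m².

ΔF = 0.80 W/m²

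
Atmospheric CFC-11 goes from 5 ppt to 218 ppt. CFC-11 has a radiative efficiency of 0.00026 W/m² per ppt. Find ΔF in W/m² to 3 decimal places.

CFC-11: ΔF = 0.00026 × (218 − 5) = 0.00026 × 213 = 0.0554 W/m².

ΔF = 0.055 W/m²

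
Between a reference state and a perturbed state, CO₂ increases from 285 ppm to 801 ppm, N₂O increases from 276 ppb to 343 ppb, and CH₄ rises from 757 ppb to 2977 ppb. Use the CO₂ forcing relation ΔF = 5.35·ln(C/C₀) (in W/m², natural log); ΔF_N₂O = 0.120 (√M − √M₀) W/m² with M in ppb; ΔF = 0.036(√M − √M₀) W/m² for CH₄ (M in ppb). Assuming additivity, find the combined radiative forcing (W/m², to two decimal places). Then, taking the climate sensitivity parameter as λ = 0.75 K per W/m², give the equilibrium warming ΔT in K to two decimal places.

CO₂: 5.35 × ln(801/285) = 5.35 × ln(2.81053) = 5.35 × 1.03337 = 5.5285 W/m².
N₂O: 0.120 × (√343 − √276) = 0.120 × (18.5203 − 16.6132) = 0.120 × 1.9071 = 0.2289 W/m².
CH₄: 0.036 × (√2977 − √757) = 0.036 × (54.5619 − 27.5136) = 0.036 × 27.0483 = 0.9737 W/m².
Total ΔF = 5.5285 + 0.2289 + 0.9737 = 6.7311 W/m².
ΔT = λ ΔF = 0.75 × 6.73 = 5.0475 K.

ΔF = 6.73 W/m²; ΔT = 5.05 K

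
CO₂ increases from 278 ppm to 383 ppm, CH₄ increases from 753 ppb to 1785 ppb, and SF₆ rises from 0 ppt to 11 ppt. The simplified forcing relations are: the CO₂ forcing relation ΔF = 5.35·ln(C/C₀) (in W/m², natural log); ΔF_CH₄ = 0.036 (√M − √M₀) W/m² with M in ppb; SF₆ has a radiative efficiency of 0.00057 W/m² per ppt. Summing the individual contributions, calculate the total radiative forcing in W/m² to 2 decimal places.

ΔF = 2.25 W/m²

CO₂: 5.35 × ln(383/278) = 5.35 × ln(1.37770) = 5.35 × 0.32042 = 1.7142 W/m².
CH₄: 0.036 × (√1785 − √753) = 0.036 × (42.2493 − 27.4408) = 0.036 × 14.8085 = 0.5331 W/m².
SF₆: ΔF = 0.00057 × (11 − 0) = 0.00057 × 11 = 0.0063 W/m².
Total ΔF = 1.7142 + 0.5331 + 0.0063 = 2.2536 W/m².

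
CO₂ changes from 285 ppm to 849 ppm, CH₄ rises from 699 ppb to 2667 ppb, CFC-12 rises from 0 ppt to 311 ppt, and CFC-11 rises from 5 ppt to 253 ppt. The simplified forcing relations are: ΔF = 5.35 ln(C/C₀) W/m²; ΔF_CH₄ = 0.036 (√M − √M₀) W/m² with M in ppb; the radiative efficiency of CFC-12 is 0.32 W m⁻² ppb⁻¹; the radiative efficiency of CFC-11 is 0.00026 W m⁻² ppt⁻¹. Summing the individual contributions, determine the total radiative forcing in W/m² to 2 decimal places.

CO₂: 5.35 × ln(849/285) = 5.35 × ln(2.97895) = 5.35 × 1.09157 = 5.8399 W/m².
CH₄: 0.036 × (√2667 − √699) = 0.036 × (51.6430 − 26.4386) = 0.036 × 25.2044 = 0.9074 W/m².
CFC-12: Δ = 311 − 0 = 311 ppt = 0.311 ppb; ΔF = 0.32 × 0.311 = 0.0995 W/m².
CFC-11: ΔF = 0.00026 × (253 − 5) = 0.00026 × 248 = 0.0645 W/m².
Total ΔF = 5.8399 + 0.9074 + 0.0995 + 0.0645 = 6.9113 W/m².

ΔF = 6.91 W/m²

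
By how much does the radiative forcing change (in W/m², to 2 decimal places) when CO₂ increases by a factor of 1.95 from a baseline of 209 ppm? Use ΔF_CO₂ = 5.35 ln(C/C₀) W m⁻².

ΔF = 3.57 W/m²

ΔF = 5.35 × ln(1.95) = 5.35 × 0.66783 = 3.5729 W/m².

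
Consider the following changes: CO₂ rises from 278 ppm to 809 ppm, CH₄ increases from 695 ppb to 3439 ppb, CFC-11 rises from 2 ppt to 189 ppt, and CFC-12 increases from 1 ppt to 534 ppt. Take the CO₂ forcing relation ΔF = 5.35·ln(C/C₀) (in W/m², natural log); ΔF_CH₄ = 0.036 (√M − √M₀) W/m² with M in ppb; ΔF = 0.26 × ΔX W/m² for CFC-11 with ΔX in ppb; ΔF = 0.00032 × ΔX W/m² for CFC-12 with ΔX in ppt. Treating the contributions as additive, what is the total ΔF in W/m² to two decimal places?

CO₂: 5.35 × ln(809/278) = 5.35 × ln(2.91007) = 5.35 × 1.06818 = 5.7148 W/m².
CH₄: 0.036 × (√3439 − √695) = 0.036 × (58.6430 − 26.3629) = 0.036 × 32.2801 = 1.1621 W/m².
CFC-11: Δ = 189 − 2 = 187 ppt = 0.187 ppb; ΔF = 0.26 × 0.187 = 0.0486 W/m².
CFC-12: ΔF = 0.00032 × (534 − 1) = 0.00032 × 533 = 0.1706 W/m².
Total ΔF = 5.7148 + 1.1621 + 0.0486 + 0.1706 = 7.0961 W/m².

ΔF = 7.10 W/m²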